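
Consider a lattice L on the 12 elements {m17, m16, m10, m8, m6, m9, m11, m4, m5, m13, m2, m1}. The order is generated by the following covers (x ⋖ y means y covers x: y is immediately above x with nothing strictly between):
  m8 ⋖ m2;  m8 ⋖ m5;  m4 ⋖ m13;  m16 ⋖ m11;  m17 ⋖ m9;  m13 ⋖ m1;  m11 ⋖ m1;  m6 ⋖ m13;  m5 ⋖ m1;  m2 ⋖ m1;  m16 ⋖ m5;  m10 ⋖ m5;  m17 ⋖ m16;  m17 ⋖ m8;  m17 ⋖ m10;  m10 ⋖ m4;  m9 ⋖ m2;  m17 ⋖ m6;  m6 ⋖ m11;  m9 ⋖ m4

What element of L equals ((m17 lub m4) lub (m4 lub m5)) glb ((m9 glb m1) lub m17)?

m17 ∨ m4 = m4
m4 ∨ m5 = m1
m4 ∨ m1 = m1
m9 ∧ m1 = m9
m9 ∨ m17 = m9
m1 ∧ m9 = m9

m9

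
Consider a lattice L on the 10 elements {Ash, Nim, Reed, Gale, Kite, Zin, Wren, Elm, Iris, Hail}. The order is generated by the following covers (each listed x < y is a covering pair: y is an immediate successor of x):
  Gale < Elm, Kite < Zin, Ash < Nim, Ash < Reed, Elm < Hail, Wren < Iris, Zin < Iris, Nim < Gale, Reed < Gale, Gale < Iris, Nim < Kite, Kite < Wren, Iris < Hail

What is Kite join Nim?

Kite

Common upper bounds of {Kite, Nim}: Hail, Iris, Kite, Wren, Zin.
The least among these is Kite.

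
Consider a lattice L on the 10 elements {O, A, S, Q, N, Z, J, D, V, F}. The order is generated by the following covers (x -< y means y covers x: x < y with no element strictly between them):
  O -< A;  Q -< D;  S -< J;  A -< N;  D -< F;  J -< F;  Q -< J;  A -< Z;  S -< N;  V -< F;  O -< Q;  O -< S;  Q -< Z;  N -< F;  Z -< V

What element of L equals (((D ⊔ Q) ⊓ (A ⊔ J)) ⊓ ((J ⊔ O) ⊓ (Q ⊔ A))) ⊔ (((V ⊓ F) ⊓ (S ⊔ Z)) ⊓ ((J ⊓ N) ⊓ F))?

D ∨ Q = D
A ∨ J = F
D ∧ F = D
J ∨ O = J
Q ∨ A = Z
J ∧ Z = Q
D ∧ Q = Q
V ∧ F = V
S ∨ Z = F
V ∧ F = V
J ∧ N = S
S ∧ F = S
V ∧ S = O
Q ∨ O = Q

Q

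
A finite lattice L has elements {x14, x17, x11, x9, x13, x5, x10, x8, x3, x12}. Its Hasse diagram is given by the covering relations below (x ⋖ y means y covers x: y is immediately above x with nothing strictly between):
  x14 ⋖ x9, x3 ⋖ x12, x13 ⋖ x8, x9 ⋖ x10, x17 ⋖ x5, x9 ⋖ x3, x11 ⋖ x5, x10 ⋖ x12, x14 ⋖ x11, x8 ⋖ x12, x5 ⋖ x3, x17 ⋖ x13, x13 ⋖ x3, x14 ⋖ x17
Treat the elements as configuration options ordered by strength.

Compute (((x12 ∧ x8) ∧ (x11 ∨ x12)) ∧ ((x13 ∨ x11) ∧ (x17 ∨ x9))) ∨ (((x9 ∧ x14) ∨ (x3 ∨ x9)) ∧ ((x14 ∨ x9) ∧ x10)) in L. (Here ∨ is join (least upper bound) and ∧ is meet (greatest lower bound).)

x3

x12 ∧ x8 = x8
x11 ∨ x12 = x12
x8 ∧ x12 = x8
x13 ∨ x11 = x3
x17 ∨ x9 = x3
x3 ∧ x3 = x3
x8 ∧ x3 = x13
x9 ∧ x14 = x14
x3 ∨ x9 = x3
x14 ∨ x3 = x3
x14 ∨ x9 = x9
x9 ∧ x10 = x9
x3 ∧ x9 = x9
x13 ∨ x9 = x3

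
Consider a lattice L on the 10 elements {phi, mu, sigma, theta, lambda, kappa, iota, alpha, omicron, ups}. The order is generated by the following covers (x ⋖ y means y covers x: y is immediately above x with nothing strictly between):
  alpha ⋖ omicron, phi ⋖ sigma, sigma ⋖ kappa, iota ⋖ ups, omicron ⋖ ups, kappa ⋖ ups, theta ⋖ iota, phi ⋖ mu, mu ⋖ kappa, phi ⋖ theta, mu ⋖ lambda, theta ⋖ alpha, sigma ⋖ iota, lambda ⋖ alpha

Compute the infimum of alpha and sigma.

phi

Common lower bounds of {alpha, sigma}: phi.
The greatest among these is phi.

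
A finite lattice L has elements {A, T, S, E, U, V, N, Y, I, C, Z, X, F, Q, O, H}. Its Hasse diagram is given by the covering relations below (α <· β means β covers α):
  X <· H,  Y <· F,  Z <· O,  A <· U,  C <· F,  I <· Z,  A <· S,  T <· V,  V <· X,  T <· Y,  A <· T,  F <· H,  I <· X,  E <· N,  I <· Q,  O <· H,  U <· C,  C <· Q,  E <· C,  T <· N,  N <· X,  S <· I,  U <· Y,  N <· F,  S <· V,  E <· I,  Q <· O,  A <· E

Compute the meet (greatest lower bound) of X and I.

Common lower bounds of {X, I}: A, E, I, S.
The greatest among these is I.

I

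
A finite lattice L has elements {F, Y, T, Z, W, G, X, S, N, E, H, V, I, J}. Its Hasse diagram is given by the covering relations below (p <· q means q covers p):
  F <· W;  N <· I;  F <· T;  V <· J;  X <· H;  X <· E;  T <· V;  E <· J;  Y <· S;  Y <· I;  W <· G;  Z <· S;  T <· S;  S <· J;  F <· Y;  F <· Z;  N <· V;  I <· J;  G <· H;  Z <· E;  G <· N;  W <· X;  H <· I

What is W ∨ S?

J

Common upper bounds of {W, S}: J.
The least among these is J.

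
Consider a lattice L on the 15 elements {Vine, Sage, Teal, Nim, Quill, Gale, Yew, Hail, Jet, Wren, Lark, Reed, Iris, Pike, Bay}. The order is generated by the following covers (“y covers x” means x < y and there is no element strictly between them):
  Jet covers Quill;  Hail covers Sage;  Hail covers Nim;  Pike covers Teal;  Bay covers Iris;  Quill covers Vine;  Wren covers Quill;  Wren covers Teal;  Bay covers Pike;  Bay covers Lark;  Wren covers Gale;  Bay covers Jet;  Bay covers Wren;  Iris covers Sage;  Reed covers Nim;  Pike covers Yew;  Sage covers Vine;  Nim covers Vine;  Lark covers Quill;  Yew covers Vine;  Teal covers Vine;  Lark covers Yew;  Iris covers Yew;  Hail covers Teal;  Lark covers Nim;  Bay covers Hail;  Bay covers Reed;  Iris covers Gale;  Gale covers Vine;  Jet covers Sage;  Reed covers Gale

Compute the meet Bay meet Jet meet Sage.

Common lower bounds of {Bay, Jet, Sage}: Sage, Vine.
The greatest among these is Sage.

Sage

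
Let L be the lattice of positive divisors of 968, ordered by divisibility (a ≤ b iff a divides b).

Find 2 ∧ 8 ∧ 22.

Common lower bounds of {2, 8, 22}: 1, 2.
The greatest among these is 2.

2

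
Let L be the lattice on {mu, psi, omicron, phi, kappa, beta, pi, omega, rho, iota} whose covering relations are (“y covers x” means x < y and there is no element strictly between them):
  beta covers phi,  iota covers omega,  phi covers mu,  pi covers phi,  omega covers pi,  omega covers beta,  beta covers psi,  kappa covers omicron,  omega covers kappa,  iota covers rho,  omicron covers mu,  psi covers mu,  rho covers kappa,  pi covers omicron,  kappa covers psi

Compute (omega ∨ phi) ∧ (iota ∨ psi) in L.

omega

omega ∨ phi = omega
iota ∨ psi = iota
omega ∧ iota = omega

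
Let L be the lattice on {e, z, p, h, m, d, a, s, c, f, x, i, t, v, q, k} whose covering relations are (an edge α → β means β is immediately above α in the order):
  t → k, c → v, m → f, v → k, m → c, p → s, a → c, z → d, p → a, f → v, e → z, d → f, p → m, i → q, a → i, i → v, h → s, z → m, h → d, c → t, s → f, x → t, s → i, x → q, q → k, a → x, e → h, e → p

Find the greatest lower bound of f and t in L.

Common lower bounds of {f, t}: e, m, p, z.
The greatest among these is m.

m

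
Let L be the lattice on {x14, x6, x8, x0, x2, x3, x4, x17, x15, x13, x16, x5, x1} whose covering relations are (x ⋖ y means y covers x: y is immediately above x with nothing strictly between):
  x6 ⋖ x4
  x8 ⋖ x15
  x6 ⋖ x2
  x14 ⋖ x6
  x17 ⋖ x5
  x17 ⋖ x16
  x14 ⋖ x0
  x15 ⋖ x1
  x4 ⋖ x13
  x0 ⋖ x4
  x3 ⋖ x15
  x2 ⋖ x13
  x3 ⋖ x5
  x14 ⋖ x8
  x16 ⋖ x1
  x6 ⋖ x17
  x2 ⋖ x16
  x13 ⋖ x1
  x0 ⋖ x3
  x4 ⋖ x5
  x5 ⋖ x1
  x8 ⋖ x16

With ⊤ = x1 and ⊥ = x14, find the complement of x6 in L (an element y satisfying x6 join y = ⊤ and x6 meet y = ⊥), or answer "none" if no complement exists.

x15

Need y with x6 ∨ y = x1 and x6 ∧ y = x14.
Checking each element gives: x15.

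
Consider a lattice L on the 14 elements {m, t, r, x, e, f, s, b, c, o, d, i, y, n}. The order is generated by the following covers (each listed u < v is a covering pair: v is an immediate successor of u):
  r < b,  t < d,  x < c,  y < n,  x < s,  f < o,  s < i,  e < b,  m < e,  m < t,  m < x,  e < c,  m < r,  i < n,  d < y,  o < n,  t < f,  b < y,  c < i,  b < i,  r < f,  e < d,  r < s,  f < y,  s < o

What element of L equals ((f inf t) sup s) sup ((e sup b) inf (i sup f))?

f ∧ t = t
t ∨ s = o
e ∨ b = b
i ∨ f = n
b ∧ n = b
o ∨ b = n

n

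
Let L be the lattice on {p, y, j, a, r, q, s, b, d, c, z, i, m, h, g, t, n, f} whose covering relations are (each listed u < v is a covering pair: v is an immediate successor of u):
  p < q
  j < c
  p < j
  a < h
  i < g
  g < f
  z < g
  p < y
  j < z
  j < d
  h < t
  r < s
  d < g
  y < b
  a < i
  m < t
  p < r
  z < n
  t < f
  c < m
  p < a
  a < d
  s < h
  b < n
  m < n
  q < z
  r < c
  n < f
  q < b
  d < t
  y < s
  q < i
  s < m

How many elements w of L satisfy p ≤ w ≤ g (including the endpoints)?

8

The interval [p, g] = {a, d, g, i, j, p, q, z}, which has 8 elements.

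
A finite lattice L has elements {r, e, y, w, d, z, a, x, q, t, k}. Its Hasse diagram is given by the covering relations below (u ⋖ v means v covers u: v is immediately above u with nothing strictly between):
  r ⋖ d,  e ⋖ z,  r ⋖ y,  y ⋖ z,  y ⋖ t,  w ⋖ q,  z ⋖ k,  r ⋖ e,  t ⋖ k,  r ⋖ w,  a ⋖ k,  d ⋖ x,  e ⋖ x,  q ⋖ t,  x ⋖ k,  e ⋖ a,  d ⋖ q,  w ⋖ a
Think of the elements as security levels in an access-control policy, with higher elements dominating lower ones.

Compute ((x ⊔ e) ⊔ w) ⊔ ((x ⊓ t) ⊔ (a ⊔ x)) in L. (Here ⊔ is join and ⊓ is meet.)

k

x ∨ e = x
x ∨ w = k
x ∧ t = d
a ∨ x = k
d ∨ k = k
k ∨ k = k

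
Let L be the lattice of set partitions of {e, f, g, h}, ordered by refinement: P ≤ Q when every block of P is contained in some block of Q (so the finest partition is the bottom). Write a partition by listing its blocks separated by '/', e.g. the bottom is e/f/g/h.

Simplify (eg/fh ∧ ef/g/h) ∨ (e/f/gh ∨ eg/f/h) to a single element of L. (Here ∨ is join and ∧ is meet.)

eg/fh ∧ ef/g/h = e/f/g/h
e/f/gh ∨ eg/f/h = egh/f
e/f/g/h ∨ egh/f = egh/f

egh/f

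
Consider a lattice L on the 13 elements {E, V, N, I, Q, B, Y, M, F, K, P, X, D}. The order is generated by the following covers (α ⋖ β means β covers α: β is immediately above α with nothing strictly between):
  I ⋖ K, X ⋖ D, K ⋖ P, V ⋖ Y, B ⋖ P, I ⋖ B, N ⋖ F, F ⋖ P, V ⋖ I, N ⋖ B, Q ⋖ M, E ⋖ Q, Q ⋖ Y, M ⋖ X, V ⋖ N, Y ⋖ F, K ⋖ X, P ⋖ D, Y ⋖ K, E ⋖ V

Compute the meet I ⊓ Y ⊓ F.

V

Common lower bounds of {I, Y, F}: E, V.
The greatest among these is V.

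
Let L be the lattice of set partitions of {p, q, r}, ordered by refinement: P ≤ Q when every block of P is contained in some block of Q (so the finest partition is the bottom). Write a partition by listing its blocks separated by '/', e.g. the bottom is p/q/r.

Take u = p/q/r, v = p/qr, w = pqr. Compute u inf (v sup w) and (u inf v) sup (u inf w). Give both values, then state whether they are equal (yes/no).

v sup w = pqr, so u inf (v sup w) = p/q/r inf pqr = p/q/r.
u inf v = p/q/r and u inf w = p/q/r, so (u inf v) sup (u inf w) = p/q/r sup p/q/r = p/q/r.
Equal: yes.

p/q/r; p/q/r; yes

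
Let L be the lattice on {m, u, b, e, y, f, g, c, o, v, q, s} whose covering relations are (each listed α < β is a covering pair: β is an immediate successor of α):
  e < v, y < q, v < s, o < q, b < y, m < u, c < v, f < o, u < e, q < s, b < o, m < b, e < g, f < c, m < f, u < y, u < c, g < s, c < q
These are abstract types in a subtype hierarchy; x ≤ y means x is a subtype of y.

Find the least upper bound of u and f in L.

Common upper bounds of {u, f}: c, q, s, v.
The least among these is c.

c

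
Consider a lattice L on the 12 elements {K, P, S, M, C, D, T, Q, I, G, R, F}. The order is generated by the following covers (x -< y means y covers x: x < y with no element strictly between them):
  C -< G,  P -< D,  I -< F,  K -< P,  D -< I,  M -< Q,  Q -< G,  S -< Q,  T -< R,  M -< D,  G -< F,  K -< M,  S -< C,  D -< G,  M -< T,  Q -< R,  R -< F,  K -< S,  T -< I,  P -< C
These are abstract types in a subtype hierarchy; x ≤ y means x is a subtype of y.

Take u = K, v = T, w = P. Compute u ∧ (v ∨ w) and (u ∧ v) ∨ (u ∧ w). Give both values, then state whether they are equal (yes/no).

K; K; yes

v ∨ w = I, so u ∧ (v ∨ w) = K ∧ I = K.
u ∧ v = K and u ∧ w = K, so (u ∧ v) ∨ (u ∧ w) = K ∨ K = K.
Equal: yes.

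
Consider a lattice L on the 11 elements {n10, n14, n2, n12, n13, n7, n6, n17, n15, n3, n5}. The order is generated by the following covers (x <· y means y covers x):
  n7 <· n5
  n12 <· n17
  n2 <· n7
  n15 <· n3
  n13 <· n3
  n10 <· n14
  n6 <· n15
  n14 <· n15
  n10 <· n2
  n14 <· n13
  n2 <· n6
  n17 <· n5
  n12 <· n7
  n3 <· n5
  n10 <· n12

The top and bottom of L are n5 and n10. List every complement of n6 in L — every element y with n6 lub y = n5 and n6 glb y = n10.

Need y with n6 ∨ y = n5 and n6 ∧ y = n10.
Checking each element gives: n12, n17.

n12, n17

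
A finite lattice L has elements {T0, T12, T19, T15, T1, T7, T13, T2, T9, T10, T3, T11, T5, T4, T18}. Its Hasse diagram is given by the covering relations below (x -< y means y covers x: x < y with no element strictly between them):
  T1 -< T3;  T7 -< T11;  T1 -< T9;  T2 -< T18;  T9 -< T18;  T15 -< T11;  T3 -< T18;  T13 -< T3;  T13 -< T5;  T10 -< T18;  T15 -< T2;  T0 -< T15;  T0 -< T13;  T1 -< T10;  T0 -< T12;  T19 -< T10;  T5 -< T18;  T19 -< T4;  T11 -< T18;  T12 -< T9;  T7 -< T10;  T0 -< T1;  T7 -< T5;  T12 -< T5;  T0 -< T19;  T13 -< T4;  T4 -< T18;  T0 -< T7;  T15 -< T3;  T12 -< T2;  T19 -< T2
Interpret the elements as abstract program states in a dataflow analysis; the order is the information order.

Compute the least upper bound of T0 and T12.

Common upper bounds of {T0, T12}: T12, T18, T2, T5, T9.
The least among these is T12.

T12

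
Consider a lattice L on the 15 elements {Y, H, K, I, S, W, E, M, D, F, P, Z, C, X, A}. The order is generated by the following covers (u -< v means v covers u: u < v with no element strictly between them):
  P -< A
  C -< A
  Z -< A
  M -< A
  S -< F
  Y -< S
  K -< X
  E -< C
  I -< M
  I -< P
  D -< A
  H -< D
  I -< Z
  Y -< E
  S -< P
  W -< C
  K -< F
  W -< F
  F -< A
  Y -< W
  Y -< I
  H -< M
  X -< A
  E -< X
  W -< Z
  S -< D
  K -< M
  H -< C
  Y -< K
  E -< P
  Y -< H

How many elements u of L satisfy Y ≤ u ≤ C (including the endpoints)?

The interval [Y, C] = {C, E, H, W, Y}, which has 5 elements.

5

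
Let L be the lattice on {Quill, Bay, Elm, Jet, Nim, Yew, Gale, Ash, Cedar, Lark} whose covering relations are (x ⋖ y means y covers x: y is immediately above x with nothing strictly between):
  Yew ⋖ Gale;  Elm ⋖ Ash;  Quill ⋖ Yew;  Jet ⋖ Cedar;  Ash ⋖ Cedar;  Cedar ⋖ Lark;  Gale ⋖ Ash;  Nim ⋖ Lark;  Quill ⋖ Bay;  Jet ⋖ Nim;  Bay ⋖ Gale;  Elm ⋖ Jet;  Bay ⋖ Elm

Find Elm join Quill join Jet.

Jet

Common upper bounds of {Elm, Quill, Jet}: Cedar, Jet, Lark, Nim.
The least among these is Jet.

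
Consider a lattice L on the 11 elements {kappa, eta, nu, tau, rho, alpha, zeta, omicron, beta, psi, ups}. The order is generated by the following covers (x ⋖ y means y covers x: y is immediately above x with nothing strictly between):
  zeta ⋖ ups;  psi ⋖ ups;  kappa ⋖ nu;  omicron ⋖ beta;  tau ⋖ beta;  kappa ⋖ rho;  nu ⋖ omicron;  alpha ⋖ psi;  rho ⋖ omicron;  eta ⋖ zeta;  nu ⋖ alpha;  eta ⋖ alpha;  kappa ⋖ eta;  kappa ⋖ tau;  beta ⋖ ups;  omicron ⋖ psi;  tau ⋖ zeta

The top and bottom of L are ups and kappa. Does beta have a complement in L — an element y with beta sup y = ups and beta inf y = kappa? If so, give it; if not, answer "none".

Need y with beta ∨ y = ups and beta ∧ y = kappa.
Checking each element gives: eta.

eta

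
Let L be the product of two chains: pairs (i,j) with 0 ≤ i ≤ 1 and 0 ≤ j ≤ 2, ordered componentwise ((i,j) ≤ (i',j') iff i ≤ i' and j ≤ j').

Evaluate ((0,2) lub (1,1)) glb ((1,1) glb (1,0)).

(1,0)

(0,2) ∨ (1,1) = (1,2)
(1,1) ∧ (1,0) = (1,0)
(1,2) ∧ (1,0) = (1,0)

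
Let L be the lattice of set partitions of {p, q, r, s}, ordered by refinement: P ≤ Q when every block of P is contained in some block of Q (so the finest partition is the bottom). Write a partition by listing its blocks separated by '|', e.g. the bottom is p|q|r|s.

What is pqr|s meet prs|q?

pr|q|s

The meet (common refinement) of pqr|s and prs|q intersects blocks pairwise, giving pr|q|s.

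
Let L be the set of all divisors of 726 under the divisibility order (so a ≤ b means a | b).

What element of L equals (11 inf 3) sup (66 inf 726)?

66

11 ∧ 3 = 1
66 ∧ 726 = 66
1 ∨ 66 = 66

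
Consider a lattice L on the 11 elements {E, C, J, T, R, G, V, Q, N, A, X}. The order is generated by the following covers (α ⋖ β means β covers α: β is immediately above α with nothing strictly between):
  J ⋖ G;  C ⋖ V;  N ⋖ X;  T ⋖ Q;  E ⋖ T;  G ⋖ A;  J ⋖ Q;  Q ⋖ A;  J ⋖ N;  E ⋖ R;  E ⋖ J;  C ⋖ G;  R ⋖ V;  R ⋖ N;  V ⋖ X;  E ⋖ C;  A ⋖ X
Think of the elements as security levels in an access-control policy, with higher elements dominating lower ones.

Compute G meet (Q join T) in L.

Q ∨ T = Q
G ∧ Q = J

J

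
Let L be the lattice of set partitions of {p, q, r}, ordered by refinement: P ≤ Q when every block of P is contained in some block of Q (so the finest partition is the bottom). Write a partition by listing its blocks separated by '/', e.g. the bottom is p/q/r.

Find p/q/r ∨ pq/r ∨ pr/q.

pqr

The join of p/q/r, pq/r, pr/q merges any blocks that overlap across the partitions, giving pqr.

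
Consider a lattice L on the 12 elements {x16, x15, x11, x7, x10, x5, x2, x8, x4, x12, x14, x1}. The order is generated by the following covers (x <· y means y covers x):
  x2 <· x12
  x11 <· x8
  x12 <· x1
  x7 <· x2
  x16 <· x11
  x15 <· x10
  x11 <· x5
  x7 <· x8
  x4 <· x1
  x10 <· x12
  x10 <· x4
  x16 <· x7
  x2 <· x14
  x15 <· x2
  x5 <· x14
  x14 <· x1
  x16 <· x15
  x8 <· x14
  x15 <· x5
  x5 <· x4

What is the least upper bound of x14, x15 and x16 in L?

Common upper bounds of {x14, x15, x16}: x1, x14.
The least among these is x14.

x14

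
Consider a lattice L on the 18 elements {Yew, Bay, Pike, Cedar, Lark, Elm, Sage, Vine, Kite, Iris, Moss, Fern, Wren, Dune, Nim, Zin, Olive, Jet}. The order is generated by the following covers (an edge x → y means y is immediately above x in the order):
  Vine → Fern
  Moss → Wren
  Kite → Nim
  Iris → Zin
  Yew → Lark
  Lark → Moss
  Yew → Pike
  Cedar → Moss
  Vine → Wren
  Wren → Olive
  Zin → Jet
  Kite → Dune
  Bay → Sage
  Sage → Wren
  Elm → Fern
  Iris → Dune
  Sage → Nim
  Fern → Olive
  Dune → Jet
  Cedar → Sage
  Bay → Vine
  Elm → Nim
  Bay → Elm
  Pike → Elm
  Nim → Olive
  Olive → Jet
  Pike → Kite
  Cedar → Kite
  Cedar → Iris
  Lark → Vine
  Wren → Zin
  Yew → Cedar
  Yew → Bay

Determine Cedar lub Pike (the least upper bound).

Kite

Common upper bounds of {Cedar, Pike}: Dune, Jet, Kite, Nim, Olive.
The least among these is Kite.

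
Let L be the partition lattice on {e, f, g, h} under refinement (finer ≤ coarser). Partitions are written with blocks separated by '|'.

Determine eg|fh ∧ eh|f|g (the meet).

The meet (common refinement) of eg|fh and eh|f|g intersects blocks pairwise, giving e|f|g|h.

e|f|g|h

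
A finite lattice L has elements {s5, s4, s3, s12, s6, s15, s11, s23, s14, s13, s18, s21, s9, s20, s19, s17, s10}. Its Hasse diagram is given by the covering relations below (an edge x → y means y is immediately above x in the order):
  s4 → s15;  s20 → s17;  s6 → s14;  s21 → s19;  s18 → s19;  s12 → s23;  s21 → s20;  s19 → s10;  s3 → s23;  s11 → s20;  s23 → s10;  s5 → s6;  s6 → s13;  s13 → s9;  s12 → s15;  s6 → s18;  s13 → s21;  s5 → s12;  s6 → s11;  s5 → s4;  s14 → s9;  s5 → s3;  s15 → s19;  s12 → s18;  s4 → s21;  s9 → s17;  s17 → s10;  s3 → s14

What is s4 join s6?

s21

Common upper bounds of {s4, s6}: s10, s17, s19, s20, s21.
The least among these is s21.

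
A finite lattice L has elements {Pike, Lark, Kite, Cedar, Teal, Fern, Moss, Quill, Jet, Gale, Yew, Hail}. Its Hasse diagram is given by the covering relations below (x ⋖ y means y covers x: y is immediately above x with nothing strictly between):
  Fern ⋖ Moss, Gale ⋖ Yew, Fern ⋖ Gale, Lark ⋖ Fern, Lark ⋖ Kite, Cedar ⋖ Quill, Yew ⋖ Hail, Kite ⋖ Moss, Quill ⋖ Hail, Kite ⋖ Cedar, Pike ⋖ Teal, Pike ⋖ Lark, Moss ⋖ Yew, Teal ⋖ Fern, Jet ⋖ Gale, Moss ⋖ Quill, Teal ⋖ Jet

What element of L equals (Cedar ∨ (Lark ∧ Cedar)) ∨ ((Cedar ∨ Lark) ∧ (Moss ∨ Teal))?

Lark ∧ Cedar = Lark
Cedar ∨ Lark = Cedar
Cedar ∨ Lark = Cedar
Moss ∨ Teal = Moss
Cedar ∧ Moss = Kite
Cedar ∨ Kite = Cedar

Cedar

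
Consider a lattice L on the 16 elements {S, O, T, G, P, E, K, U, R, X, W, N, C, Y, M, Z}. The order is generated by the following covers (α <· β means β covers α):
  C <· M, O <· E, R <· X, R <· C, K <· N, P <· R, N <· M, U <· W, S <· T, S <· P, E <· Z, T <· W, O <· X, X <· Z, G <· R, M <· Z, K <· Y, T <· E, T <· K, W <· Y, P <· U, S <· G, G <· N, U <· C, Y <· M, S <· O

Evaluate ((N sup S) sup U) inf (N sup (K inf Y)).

N ∨ S = N
N ∨ U = M
K ∧ Y = K
N ∨ K = N
M ∧ N = N

N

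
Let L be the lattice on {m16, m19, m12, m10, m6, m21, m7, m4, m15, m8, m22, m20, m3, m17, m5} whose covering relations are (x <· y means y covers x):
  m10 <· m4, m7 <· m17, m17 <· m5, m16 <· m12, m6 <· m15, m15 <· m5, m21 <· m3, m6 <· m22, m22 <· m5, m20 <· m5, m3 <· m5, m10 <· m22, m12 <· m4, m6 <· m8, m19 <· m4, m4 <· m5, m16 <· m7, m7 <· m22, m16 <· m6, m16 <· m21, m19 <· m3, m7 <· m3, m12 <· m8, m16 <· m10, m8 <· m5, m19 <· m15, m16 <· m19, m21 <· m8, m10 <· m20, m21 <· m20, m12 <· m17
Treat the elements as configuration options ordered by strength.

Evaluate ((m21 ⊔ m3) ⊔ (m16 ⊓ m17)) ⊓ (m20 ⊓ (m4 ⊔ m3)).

m21

m21 ∨ m3 = m3
m16 ∧ m17 = m16
m3 ∨ m16 = m3
m4 ∨ m3 = m5
m20 ∧ m5 = m20
m3 ∧ m20 = m21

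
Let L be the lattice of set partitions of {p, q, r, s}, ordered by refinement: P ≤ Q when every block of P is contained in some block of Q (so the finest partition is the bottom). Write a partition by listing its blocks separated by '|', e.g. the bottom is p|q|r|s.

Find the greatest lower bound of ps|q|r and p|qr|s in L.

p|q|r|s

Common lower bounds of {ps|q|r, p|qr|s}: p|q|r|s.
The greatest among these is p|q|r|s.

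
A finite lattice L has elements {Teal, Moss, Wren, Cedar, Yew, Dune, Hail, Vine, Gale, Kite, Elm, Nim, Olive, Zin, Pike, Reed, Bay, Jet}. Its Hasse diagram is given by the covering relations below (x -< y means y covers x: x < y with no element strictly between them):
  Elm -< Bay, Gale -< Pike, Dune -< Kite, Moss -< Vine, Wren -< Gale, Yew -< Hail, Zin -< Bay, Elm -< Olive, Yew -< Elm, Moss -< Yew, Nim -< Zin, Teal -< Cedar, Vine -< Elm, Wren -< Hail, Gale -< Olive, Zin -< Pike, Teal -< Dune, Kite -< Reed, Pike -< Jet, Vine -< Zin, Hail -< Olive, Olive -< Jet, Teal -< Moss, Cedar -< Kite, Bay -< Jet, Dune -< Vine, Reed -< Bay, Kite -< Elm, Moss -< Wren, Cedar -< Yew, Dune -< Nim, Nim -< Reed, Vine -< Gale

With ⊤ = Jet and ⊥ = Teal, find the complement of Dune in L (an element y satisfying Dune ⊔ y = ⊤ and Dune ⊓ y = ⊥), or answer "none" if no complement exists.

For every candidate y, either Dune ∨ y ≠ Jet or Dune ∧ y ≠ Teal; no complement exists.

none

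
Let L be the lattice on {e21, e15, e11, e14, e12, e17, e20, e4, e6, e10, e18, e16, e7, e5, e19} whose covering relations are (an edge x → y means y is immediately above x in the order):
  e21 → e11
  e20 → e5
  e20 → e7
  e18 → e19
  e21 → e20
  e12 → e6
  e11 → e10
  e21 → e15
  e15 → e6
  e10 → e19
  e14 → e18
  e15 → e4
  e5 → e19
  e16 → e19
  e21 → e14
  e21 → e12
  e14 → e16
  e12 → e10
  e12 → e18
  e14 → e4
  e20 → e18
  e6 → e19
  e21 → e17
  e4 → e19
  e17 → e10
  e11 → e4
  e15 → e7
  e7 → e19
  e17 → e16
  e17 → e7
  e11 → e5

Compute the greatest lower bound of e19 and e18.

Common lower bounds of {e19, e18}: e12, e14, e18, e20, e21.
The greatest among these is e18.

e18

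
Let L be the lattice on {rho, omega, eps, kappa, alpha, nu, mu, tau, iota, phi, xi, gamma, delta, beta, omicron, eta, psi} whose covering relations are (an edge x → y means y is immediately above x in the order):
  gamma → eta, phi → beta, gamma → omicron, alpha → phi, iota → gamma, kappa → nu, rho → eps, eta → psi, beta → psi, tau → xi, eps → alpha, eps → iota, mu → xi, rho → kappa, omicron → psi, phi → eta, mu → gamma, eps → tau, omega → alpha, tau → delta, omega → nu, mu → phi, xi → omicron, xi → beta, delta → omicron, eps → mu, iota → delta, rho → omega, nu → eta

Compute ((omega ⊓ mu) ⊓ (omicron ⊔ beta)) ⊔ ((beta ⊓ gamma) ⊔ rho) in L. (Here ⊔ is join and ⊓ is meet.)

omega ∧ mu = rho
omicron ∨ beta = psi
rho ∧ psi = rho
beta ∧ gamma = mu
mu ∨ rho = mu
rho ∨ mu = mu

mu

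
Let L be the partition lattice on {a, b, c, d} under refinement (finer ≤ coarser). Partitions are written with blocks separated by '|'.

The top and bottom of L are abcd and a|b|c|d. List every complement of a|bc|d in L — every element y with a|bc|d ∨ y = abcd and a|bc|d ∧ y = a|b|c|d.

abd|c, ab|cd, acd|b, ac|bd

Need y with a|bc|d ∨ y = abcd and a|bc|d ∧ y = a|b|c|d.
Checking each element gives: abd|c, ab|cd, acd|b, ac|bd.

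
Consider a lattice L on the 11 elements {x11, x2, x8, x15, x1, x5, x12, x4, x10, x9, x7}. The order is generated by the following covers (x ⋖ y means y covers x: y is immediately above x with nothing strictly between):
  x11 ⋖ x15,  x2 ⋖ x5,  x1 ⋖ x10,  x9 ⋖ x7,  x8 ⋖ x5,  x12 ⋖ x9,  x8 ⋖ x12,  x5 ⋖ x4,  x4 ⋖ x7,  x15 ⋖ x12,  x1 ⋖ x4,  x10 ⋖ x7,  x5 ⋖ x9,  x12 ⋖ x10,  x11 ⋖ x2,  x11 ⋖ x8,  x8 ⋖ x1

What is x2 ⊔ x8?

Common upper bounds of {x2, x8}: x4, x5, x7, x9.
The least among these is x5.

x5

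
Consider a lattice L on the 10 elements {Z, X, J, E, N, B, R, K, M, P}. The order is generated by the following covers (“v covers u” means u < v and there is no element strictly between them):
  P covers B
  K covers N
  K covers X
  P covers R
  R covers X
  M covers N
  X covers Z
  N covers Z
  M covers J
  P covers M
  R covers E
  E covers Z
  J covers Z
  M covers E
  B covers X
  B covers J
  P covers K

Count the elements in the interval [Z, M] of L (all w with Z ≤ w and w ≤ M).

5

The interval [Z, M] = {E, J, M, N, Z}, which has 5 elements.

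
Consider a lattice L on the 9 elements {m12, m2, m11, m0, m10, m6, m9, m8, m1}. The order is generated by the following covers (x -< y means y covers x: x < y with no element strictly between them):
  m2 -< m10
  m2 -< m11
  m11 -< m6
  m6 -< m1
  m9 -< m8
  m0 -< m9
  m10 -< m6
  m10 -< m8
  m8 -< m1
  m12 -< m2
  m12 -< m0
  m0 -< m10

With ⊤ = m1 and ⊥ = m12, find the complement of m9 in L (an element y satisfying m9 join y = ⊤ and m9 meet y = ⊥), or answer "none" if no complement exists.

m11

Need y with m9 ∨ y = m1 and m9 ∧ y = m12.
Checking each element gives: m11.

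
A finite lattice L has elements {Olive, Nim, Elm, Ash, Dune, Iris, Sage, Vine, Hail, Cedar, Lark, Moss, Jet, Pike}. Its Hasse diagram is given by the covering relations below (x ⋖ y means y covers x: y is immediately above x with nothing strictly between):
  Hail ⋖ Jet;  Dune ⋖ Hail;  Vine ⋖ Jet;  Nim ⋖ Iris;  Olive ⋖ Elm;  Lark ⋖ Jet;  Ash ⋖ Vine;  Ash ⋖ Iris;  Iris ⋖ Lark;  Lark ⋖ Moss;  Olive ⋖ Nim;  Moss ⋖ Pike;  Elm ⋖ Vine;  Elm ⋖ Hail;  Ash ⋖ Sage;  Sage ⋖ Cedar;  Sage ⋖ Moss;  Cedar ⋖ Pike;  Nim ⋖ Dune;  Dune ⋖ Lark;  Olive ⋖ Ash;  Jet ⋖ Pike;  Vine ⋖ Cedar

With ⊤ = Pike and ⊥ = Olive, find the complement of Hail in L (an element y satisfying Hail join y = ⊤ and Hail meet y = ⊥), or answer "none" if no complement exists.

Need y with Hail ∨ y = Pike and Hail ∧ y = Olive.
Checking each element gives: Sage.

Sage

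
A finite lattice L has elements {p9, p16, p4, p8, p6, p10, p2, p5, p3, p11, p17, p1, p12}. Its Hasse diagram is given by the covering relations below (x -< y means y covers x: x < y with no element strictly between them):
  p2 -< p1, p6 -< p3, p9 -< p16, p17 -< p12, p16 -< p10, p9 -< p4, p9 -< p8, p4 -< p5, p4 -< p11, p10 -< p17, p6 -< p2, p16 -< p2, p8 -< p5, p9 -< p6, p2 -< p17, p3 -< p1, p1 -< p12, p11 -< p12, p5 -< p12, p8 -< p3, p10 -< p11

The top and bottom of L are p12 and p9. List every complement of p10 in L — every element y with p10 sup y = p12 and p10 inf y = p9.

Need y with p10 ∨ y = p12 and p10 ∧ y = p9.
Checking each element gives: p3, p5, p8.

p3, p5, p8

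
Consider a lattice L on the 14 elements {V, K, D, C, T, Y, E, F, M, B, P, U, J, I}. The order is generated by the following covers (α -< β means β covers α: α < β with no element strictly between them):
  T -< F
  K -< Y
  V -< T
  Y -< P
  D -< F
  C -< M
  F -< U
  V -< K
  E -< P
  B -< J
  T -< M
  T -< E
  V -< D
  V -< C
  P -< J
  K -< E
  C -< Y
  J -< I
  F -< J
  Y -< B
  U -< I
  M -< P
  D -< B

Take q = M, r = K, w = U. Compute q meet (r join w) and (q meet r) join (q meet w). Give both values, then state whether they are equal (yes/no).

r join w = I, so q meet (r join w) = M meet I = M.
q meet r = V and q meet w = T, so (q meet r) join (q meet w) = V join T = T.
Equal: no.

M; T; no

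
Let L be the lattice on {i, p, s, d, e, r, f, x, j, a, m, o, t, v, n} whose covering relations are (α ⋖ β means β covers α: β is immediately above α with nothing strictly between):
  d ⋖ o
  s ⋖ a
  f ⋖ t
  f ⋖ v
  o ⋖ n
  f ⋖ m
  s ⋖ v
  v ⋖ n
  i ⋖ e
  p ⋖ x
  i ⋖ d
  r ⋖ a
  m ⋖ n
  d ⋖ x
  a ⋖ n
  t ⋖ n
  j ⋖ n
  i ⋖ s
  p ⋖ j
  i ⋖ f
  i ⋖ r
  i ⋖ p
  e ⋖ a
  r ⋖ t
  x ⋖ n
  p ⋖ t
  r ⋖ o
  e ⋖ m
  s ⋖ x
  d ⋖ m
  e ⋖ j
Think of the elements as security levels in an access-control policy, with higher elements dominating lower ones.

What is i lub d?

d

Common upper bounds of {i, d}: d, m, n, o, x.
The least among these is d.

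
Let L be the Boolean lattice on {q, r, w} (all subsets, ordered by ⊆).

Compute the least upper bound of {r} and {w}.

Under ⊆, join is union: {r} ∪ {w} = {r,w}.

{r,w}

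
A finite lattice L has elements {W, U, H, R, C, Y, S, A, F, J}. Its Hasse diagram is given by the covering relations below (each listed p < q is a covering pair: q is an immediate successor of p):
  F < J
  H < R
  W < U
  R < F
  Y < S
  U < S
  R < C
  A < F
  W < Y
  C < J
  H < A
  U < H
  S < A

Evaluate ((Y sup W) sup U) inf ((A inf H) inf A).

Y ∨ W = Y
Y ∨ U = S
A ∧ H = H
H ∧ A = H
S ∧ H = U

U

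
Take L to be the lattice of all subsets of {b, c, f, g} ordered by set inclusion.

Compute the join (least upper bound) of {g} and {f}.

{f,g}

Under ⊆, join is union: {g} ∪ {f} = {f,g}.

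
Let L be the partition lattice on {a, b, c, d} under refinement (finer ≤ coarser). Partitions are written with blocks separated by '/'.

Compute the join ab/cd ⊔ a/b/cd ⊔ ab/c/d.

ab/cd

The join of ab/cd, a/b/cd, ab/c/d merges any blocks that overlap across the partitions, giving ab/cd.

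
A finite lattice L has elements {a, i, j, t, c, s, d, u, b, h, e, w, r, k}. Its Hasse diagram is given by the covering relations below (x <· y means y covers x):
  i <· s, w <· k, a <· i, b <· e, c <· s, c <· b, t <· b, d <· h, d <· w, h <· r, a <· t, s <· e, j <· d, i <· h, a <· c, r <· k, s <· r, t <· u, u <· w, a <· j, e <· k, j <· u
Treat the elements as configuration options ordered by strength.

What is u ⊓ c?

Common lower bounds of {u, c}: a.
The greatest among these is a.

a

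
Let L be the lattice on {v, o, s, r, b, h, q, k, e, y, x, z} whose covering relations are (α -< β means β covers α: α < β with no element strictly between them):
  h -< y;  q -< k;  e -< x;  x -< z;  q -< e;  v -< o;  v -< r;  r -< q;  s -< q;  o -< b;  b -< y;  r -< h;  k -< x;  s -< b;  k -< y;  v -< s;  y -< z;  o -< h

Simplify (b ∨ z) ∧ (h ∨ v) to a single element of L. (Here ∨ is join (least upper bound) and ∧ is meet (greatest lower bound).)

b ∨ z = z
h ∨ v = h
z ∧ h = h

h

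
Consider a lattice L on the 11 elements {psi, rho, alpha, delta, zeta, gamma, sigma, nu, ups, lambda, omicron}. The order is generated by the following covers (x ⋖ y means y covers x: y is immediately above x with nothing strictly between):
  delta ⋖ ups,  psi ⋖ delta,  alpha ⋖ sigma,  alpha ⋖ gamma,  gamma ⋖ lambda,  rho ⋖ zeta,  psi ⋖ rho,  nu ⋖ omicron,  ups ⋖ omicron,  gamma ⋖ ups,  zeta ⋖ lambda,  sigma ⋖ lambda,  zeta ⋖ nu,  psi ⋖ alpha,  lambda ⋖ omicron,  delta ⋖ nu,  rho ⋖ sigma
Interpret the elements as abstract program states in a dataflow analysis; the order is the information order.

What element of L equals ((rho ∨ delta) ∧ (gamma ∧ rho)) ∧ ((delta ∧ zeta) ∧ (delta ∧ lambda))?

rho ∨ delta = nu
gamma ∧ rho = psi
nu ∧ psi = psi
delta ∧ zeta = psi
delta ∧ lambda = psi
psi ∧ psi = psi
psi ∧ psi = psi

psi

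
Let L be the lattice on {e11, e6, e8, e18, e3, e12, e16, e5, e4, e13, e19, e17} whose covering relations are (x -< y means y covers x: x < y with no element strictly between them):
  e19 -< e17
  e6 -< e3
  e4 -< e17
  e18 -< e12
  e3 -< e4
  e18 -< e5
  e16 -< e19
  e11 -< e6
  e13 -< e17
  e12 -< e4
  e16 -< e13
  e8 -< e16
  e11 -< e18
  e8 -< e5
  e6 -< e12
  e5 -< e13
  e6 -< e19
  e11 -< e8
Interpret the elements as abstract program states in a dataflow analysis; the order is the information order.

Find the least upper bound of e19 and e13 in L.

e17

Common upper bounds of {e19, e13}: e17.
The least among these is e17.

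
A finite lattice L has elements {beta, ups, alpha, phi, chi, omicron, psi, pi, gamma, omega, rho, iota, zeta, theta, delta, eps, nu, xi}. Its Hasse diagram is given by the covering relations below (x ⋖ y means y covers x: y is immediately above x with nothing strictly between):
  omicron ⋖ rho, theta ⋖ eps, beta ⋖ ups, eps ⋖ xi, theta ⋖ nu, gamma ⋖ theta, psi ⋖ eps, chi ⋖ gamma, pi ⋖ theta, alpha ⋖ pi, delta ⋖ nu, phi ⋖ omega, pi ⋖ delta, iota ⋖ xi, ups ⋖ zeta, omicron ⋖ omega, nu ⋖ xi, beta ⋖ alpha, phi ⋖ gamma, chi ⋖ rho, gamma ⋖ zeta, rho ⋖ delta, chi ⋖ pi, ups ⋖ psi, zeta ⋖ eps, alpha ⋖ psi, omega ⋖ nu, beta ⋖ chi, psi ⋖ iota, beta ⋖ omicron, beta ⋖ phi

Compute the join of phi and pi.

theta

Common upper bounds of {phi, pi}: eps, nu, theta, xi.
The least among these is theta.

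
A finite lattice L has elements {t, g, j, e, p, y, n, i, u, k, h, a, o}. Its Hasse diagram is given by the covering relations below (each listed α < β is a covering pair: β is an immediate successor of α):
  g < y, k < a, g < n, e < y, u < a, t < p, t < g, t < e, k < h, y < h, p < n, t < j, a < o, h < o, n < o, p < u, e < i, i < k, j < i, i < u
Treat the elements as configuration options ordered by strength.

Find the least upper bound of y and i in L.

h

Common upper bounds of {y, i}: h, o.
The least among these is h.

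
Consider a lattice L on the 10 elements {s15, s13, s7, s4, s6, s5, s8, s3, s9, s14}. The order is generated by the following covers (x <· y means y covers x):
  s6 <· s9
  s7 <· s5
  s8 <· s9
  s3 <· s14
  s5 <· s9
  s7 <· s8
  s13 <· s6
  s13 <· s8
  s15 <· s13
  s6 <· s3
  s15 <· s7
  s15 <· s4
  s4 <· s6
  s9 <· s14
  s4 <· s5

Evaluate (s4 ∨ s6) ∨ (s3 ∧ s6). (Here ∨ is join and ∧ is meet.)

s6

s4 ∨ s6 = s6
s3 ∧ s6 = s6
s6 ∨ s6 = s6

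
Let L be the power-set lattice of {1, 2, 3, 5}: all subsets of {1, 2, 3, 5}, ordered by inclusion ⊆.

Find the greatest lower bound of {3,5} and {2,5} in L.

{5}

Under ⊆, meet is intersection: {3,5} ∩ {2,5} = {5}.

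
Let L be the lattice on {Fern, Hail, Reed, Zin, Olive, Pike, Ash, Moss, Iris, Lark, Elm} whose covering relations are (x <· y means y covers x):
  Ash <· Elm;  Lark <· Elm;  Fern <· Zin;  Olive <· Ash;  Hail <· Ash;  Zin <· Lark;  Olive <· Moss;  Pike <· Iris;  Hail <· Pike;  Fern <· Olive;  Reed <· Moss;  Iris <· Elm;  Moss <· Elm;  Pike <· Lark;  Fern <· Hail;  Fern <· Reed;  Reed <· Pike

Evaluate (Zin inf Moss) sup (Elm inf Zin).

Zin

Zin ∧ Moss = Fern
Elm ∧ Zin = Zin
Fern ∨ Zin = Zin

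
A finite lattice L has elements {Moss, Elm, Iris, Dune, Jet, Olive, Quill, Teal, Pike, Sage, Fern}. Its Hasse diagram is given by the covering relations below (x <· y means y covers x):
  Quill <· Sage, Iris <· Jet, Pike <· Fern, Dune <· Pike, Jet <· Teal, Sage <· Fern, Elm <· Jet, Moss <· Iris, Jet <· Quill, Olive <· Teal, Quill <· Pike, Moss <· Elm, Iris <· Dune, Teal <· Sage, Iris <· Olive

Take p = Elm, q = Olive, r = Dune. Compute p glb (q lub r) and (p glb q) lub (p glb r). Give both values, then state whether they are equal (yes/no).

q lub r = Fern, so p glb (q lub r) = Elm glb Fern = Elm.
p glb q = Moss and p glb r = Moss, so (p glb q) lub (p glb r) = Moss lub Moss = Moss.
Equal: no.

Elm; Moss; no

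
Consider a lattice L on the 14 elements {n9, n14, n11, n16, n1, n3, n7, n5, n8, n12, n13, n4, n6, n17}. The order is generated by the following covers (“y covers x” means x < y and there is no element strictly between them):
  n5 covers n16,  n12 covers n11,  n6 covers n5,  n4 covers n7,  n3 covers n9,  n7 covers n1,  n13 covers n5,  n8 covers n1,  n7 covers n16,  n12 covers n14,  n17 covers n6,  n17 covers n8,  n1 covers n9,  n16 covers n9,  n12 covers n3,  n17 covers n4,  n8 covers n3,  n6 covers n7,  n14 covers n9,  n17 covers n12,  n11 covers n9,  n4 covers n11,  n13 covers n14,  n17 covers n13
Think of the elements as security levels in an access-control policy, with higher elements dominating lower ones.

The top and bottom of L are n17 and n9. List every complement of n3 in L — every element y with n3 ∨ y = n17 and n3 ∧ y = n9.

n13, n16, n4, n5, n6, n7

Need y with n3 ∨ y = n17 and n3 ∧ y = n9.
Checking each element gives: n13, n16, n4, n5, n6, n7.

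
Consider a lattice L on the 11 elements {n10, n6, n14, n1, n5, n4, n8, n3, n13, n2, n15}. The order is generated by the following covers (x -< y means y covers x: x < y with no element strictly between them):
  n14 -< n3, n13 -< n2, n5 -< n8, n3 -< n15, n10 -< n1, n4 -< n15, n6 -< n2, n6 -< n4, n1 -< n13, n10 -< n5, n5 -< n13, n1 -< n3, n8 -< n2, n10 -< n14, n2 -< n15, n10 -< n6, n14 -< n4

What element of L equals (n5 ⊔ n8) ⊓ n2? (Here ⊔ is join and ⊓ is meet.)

n5 ∨ n8 = n8
n8 ∧ n2 = n8

n8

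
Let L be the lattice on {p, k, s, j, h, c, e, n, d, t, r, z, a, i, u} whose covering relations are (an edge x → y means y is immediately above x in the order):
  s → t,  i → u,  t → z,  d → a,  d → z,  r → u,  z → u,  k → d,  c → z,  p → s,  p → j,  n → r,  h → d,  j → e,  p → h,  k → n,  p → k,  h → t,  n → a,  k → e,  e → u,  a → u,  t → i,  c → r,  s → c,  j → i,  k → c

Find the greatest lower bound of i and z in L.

Common lower bounds of {i, z}: h, p, s, t.
The greatest among these is t.

t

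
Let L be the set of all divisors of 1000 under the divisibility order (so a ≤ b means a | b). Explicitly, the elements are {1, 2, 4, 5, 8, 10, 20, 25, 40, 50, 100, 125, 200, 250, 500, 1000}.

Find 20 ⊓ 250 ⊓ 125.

5

In the divisibility order, the meet is the greatest common divisor: gcd(20, 250, 125) = 5.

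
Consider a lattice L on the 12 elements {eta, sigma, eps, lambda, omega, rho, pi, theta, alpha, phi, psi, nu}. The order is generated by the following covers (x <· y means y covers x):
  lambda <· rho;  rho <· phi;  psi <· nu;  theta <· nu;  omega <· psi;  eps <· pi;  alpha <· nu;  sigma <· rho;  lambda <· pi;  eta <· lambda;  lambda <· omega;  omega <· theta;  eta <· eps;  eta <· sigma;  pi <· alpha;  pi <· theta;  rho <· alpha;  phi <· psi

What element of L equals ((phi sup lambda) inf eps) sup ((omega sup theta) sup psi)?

phi ∨ lambda = phi
phi ∧ eps = eta
omega ∨ theta = theta
theta ∨ psi = nu
eta ∨ nu = nu

nu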